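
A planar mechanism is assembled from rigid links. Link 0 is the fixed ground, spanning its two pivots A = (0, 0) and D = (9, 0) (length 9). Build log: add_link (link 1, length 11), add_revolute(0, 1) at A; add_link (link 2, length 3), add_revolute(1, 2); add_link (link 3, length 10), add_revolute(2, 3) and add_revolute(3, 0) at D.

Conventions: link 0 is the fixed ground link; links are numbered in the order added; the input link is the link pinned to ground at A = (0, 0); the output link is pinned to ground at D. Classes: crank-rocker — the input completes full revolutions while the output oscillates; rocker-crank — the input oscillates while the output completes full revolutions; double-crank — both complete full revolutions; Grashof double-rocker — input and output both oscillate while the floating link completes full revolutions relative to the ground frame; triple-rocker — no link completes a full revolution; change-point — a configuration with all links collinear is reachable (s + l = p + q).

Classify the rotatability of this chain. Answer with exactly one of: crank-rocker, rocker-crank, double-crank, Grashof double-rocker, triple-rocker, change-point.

lengths: ground=9, input=11, coupler=3, output=10
sorted: s=3 (shortest), l=11 (longest), p+q=19
s + l = 14 vs p + q = 19
s + l < p + q (Grashof) with shortest = coupler link → Grashof double-rocker

Grashof double-rocker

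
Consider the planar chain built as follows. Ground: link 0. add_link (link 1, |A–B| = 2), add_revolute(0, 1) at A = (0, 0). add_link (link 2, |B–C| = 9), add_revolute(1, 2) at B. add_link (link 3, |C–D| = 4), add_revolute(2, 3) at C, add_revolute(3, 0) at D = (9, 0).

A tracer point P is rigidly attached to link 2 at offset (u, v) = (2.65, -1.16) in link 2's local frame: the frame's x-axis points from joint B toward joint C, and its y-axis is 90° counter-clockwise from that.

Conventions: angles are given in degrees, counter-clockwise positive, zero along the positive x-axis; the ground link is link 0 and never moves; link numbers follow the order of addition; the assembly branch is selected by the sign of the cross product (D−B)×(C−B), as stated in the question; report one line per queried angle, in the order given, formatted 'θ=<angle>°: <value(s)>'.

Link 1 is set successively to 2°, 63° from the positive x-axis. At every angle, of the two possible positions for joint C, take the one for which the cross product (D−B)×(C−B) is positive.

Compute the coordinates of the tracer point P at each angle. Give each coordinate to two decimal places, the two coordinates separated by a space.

A=(0,0), D=(9.00,0)
θ=2°: B = A + 2.00·(cos2°, sin2°) = (1.9988, 0.0698)
θ=2°: |BD| = 7.0016
θ=2°: circle(B,9.00) ∩ circle(D,4.00): a=8.1426, h=3.8338
θ=2°:   candidates: C₊=(10.1792,3.8222) cross=26.843; C₋=(10.1028,-3.8450) cross=-26.843
θ=2°:   branch + wants cross > 0 → take C=(10.1792,3.8222) (cross=26.843)
θ=2°: ex = (C−B)/|BC| = (0.9089,0.4169); ey = (-0.4169,0.9089)
θ=2°: P = B + 2.65·ex + -1.16·ey = (4.8911,0.1203)
θ=63°: B = A + 2.00·(cos63°, sin63°) = (0.9080, 1.7820)
θ=63°: |BD| = 8.2859
θ=63°: circle(B,9.00) ∩ circle(D,4.00): a=8.0653, h=3.9939
θ=63°:   candidates: C₊=(9.6435,3.9479) cross=33.093; C₋=(7.9256,-3.8530) cross=-33.093
θ=63°:   branch + wants cross > 0 → take C=(9.6435,3.9479) (cross=33.093)
θ=63°: ex = (C−B)/|BC| = (0.9706,0.2407); ey = (-0.2407,0.9706)
θ=63°: P = B + 2.65·ex + -1.16·ey = (3.7593,1.2938)

θ=2°: 4.89 0.12
θ=63°: 3.76 1.29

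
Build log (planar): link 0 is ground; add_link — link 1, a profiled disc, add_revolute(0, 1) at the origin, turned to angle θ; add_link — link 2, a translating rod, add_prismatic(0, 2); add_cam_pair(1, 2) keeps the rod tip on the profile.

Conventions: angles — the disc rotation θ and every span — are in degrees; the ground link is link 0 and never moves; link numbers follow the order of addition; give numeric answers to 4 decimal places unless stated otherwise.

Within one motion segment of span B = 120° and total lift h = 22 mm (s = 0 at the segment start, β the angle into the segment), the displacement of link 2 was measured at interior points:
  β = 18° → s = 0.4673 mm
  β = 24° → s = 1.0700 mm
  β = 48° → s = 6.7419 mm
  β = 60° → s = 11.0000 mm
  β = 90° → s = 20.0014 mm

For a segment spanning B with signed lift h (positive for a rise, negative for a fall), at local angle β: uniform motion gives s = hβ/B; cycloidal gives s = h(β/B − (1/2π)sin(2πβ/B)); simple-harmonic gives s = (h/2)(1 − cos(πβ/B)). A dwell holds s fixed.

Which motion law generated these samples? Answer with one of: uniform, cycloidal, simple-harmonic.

candidates at β/B = r: uniform s = h·r (linear in β); cycloidal s = h·(r − sin(2πr)/(2π)); simple-harmonic s = (h/2)(1 − cos(πr))
β=18°: printed 0.4673 | uniform 3.3000, cycloidal 0.4673, simple-harmonic 1.1989
β=24°: printed 1.0700 | uniform 4.4000, cycloidal 1.0700, simple-harmonic 2.1008
β=48°: printed 6.7419 | uniform 8.8000, cycloidal 6.7419, simple-harmonic 7.6008
β=60°: printed 11.0000 | uniform 11.0000, cycloidal 11.0000, simple-harmonic 11.0000
β=90°: printed 20.0014 | uniform 16.5000, cycloidal 20.0014, simple-harmonic 18.7782
only one law matches every sample → cycloidal

cycloidal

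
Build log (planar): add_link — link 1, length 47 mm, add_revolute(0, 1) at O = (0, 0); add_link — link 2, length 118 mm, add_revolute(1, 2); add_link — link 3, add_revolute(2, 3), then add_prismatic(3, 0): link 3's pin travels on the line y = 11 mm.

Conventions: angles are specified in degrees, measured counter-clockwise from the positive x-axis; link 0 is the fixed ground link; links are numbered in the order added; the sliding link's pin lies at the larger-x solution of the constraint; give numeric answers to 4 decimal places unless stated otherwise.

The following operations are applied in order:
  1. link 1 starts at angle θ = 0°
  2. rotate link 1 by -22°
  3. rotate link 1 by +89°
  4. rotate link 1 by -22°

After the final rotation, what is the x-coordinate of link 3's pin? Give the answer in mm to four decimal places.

geometry: r = 47 mm, L = 118 mm, e = 11 mm; θ starts at 0°
rotate link 1 by -22°: θ ← 0° -22° = -22°
rotate link 1 by +89°: θ ← -22° +89° = 67°
rotate link 1 by -22°: θ ← 67° -22° = 45°
crank pin P = (r cos θ, r sin θ) = (33.234019, 33.234019)
h = r sin θ − e = 33.234019 − 11 = 22.234019
x = r cos θ + √(L² − h²) = 33.234019 + 115.886360 = 149.120379

149.1204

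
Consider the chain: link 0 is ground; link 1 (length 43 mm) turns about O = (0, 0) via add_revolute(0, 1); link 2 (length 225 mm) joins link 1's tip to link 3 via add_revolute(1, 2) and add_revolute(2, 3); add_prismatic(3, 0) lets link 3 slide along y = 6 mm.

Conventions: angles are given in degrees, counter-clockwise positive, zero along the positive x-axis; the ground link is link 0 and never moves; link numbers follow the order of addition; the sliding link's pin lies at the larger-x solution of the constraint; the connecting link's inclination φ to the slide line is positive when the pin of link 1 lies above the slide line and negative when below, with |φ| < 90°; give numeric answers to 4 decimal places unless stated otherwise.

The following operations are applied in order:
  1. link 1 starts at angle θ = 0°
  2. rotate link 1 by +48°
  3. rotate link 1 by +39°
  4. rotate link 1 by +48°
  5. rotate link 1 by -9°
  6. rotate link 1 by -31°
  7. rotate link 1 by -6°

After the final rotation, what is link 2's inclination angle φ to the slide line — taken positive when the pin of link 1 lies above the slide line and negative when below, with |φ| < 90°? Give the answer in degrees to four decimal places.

geometry: r = 43 mm, L = 225 mm, e = 6 mm; θ starts at 0°
rotate link 1 by +48°: θ ← 0° +48° = 48°
rotate link 1 by +39°: θ ← 48° +39° = 87°
rotate link 1 by +48°: θ ← 87° +48° = 135°
rotate link 1 by -9°: θ ← 135° -9° = 126°
rotate link 1 by -31°: θ ← 126° -31° = 95°
rotate link 1 by -6°: θ ← 95° -6° = 89°
h = r sin θ − e = 42.993451 − 6 = 36.993451
sin φ = h / L = 36.993451 / 225 = 0.16441534
φ = arcsin(0.16441534) = 9.463272°

9.4633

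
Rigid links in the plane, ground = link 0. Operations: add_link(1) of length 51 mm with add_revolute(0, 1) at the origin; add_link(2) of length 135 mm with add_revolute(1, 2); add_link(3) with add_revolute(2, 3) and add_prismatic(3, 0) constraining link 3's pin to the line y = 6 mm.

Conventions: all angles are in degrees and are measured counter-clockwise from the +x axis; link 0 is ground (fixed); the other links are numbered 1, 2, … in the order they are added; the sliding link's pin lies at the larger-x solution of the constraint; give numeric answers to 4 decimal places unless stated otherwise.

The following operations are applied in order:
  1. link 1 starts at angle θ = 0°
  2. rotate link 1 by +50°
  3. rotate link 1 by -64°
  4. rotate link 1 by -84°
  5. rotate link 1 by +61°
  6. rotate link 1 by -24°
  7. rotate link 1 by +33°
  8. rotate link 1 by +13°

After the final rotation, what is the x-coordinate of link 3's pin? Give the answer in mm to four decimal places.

geometry: r = 51 mm, L = 135 mm, e = 6 mm; θ starts at 0°
rotate link 1 by +50°: θ ← 0° +50° = 50°
rotate link 1 by -64°: θ ← 50° -64° = -14°
rotate link 1 by -84°: θ ← -14° -84° = -98°
rotate link 1 by +61°: θ ← -98° +61° = -37°
rotate link 1 by -24°: θ ← -37° -24° = -61°
rotate link 1 by +33°: θ ← -61° +33° = -28°
rotate link 1 by +13°: θ ← -28° +13° = -15°
crank pin P = (r cos θ, r sin θ) = (49.262217, -13.199771)
h = r sin θ − e = -13.199771 − 6 = -19.199771
x = r cos θ + √(L² − h²) = 49.262217 + 133.627725 = 182.889942

182.8899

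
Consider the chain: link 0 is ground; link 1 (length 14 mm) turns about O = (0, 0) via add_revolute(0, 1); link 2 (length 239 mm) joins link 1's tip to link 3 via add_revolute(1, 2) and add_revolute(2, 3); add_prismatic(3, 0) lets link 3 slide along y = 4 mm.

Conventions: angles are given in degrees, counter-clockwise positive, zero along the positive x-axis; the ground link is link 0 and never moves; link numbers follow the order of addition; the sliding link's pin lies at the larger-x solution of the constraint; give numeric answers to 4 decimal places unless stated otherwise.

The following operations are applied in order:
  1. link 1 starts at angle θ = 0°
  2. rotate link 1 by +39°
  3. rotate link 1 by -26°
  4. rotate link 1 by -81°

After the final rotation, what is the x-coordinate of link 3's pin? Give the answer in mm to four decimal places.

geometry: r = 14 mm, L = 239 mm, e = 4 mm; θ starts at 0°
rotate link 1 by +39°: θ ← 0° +39° = 39°
rotate link 1 by -26°: θ ← 39° -26° = 13°
rotate link 1 by -81°: θ ← 13° -81° = -68°
crank pin P = (r cos θ, r sin θ) = (5.244492, -12.980574)
h = r sin θ − e = -12.980574 − 4 = -16.980574
x = r cos θ + √(L² − h²) = 5.244492 + 238.396015 = 243.640508

243.6405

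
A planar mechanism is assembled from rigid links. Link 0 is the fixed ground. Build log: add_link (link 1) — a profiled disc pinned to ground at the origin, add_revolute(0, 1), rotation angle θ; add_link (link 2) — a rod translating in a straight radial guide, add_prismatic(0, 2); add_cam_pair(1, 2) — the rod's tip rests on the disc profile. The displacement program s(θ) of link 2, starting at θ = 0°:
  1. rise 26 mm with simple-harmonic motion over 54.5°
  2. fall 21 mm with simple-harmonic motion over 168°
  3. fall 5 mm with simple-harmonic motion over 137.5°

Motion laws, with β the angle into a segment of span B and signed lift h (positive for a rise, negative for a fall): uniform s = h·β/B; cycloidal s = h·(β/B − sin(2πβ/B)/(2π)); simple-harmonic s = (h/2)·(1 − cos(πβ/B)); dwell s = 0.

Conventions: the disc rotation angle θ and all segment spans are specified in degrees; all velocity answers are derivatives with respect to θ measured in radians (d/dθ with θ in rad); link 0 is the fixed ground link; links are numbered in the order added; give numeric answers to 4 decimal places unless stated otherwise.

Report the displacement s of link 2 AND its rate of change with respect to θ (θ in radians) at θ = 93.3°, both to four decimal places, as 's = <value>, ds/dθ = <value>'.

seg 1 [0°–54.5°] simple-harmonic, h=26: full span → s += 26 → s = 26.0000
seg 2 [54.5°–222.5°] simple-harmonic, h=-21: θ=93.3° here. β=38.8, B=168. -21/2·(1 − cos(π·0.2310)) = -2.6446 → s = 23.3554
velocity in seg [54.5°–222.5°] (simple-harmonic), θ in radians: β = 38.8° = 0.6772 rad, B = 168° = 2.9322 rad; ds/dθ = (πh/(2B)) sin(πβ/B) = (π·(-21)/(2·2.9322)) sin(π·0.2310) = -7.464974 mm/rad

s = 23.3554, ds/dθ = -7.4650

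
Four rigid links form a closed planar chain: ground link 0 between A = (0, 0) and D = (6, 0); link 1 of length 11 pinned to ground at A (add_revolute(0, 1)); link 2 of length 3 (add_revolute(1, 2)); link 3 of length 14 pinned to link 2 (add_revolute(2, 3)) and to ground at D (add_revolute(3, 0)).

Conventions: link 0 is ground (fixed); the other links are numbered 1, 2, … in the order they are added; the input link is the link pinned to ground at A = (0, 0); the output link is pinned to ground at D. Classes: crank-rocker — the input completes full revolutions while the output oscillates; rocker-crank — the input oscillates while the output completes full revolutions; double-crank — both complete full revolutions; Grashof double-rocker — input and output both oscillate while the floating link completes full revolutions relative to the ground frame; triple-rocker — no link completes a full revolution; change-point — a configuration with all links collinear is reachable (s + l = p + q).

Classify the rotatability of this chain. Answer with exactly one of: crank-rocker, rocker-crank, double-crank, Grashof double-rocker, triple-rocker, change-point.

lengths: ground=6, input=11, coupler=3, output=14
sorted: s=3 (shortest), l=14 (longest), p+q=17
s + l = 17 vs p + q = 17
s + l = p + q → change-point (collinear configuration reachable)

change-point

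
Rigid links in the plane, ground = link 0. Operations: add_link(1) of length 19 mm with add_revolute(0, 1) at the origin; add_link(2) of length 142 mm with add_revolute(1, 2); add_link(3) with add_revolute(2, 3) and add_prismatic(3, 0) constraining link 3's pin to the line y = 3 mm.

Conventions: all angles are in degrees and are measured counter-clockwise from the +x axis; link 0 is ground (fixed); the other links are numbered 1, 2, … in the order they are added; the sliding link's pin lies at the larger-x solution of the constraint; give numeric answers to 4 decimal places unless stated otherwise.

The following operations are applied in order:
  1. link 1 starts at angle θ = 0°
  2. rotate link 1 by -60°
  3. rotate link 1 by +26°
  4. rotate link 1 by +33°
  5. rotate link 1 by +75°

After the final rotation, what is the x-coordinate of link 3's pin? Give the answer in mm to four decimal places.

geometry: r = 19 mm, L = 142 mm, e = 3 mm; θ starts at 0°
rotate link 1 by -60°: θ ← 0° -60° = -60°
rotate link 1 by +26°: θ ← -60° +26° = -34°
rotate link 1 by +33°: θ ← -34° +33° = -1°
rotate link 1 by +75°: θ ← -1° +75° = 74°
crank pin P = (r cos θ, r sin θ) = (5.237110, 18.263972)
h = r sin θ − e = 18.263972 − 3 = 15.263972
x = r cos θ + √(L² − h²) = 5.237110 + 141.177233 = 146.414343

146.4143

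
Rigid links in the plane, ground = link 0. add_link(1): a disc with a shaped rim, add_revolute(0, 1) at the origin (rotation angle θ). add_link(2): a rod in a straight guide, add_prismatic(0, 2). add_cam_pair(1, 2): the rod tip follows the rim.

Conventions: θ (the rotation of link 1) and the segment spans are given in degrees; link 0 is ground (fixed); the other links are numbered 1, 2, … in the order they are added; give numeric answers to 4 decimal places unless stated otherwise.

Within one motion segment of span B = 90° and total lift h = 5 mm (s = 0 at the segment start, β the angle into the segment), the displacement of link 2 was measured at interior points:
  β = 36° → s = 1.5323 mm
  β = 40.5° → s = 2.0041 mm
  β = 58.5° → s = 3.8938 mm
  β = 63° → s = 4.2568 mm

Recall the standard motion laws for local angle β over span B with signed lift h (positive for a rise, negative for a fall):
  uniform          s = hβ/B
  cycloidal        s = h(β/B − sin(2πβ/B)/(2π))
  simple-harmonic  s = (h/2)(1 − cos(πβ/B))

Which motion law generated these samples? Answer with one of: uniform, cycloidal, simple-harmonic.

candidates at β/B = r: uniform s = h·r (linear in β); cycloidal s = h·(r − sin(2πr)/(2π)); simple-harmonic s = (h/2)(1 − cos(πr))
β=36°: printed 1.5323 | uniform 2.0000, cycloidal 1.5323, simple-harmonic 1.7275
β=40.5°: printed 2.0041 | uniform 2.2500, cycloidal 2.0041, simple-harmonic 2.1089
β=58.5°: printed 3.8938 | uniform 3.2500, cycloidal 3.8938, simple-harmonic 3.6350
β=63°: printed 4.2568 | uniform 3.5000, cycloidal 4.2568, simple-harmonic 3.9695
only one law matches every sample → cycloidal

cycloidal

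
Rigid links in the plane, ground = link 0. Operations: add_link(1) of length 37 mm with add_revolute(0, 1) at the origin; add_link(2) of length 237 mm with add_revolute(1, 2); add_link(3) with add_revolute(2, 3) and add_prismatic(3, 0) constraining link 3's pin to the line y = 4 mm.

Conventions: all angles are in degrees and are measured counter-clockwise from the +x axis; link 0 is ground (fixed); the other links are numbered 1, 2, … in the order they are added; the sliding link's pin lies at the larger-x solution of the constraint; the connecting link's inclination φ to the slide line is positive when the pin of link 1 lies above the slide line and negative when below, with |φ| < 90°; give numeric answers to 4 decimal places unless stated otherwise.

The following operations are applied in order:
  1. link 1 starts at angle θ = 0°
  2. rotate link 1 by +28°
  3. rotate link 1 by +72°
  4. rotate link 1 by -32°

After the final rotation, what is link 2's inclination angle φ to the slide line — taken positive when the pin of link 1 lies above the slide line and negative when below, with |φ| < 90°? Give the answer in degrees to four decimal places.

geometry: r = 37 mm, L = 237 mm, e = 4 mm; θ starts at 0°
rotate link 1 by +28°: θ ← 0° +28° = 28°
rotate link 1 by +72°: θ ← 28° +72° = 100°
rotate link 1 by -32°: θ ← 100° -32° = 68°
h = r sin θ − e = 34.305803 − 4 = 30.305803
sin φ = h / L = 30.305803 / 237 = 0.12787258
φ = arcsin(0.12787258) = 7.346674°

7.3467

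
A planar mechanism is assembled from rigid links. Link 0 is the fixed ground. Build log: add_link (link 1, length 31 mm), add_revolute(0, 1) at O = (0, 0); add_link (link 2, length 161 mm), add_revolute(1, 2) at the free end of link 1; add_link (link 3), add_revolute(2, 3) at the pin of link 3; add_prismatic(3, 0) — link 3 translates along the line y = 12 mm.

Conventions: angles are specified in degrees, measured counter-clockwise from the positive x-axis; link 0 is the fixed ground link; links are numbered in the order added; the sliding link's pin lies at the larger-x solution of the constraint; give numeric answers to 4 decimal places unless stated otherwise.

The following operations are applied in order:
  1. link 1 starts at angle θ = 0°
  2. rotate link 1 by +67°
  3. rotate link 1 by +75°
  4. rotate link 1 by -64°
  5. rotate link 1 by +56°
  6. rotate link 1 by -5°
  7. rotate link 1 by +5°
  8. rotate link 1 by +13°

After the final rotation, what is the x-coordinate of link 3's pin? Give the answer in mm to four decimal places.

geometry: r = 31 mm, L = 161 mm, e = 12 mm; θ starts at 0°
rotate link 1 by +67°: θ ← 0° +67° = 67°
rotate link 1 by +75°: θ ← 67° +75° = 142°
rotate link 1 by -64°: θ ← 142° -64° = 78°
rotate link 1 by +56°: θ ← 78° +56° = 134°
rotate link 1 by -5°: θ ← 134° -5° = 129°
rotate link 1 by +5°: θ ← 129° +5° = 134°
rotate link 1 by +13°: θ ← 134° +13° = 147°
crank pin P = (r cos θ, r sin θ) = (-25.998788, 16.883810)
h = r sin θ − e = 16.883810 − 12 = 4.883810
x = r cos θ + √(L² − h²) = -25.998788 + 160.925910 = 134.927122

134.9271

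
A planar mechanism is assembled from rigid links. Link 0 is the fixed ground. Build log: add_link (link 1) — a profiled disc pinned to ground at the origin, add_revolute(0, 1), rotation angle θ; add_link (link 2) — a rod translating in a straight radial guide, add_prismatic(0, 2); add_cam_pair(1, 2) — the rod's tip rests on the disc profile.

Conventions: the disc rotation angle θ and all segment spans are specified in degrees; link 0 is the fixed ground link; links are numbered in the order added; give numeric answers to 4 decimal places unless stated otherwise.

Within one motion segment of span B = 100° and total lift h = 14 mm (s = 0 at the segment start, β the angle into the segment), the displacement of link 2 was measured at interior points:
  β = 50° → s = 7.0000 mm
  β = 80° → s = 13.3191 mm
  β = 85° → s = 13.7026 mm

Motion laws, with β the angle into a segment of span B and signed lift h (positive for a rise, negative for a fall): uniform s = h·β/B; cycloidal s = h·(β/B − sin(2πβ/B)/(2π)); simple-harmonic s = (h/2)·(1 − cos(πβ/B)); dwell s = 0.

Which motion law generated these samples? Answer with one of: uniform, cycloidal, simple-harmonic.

candidates at β/B = r: uniform s = h·r (linear in β); cycloidal s = h·(r − sin(2πr)/(2π)); simple-harmonic s = (h/2)(1 − cos(πr))
β=50°: printed 7.0000 | uniform 7.0000, cycloidal 7.0000, simple-harmonic 7.0000
β=80°: printed 13.3191 | uniform 11.2000, cycloidal 13.3191, simple-harmonic 12.6631
β=85°: printed 13.7026 | uniform 11.9000, cycloidal 13.7026, simple-harmonic 13.2370
only one law matches every sample → cycloidal

cycloidal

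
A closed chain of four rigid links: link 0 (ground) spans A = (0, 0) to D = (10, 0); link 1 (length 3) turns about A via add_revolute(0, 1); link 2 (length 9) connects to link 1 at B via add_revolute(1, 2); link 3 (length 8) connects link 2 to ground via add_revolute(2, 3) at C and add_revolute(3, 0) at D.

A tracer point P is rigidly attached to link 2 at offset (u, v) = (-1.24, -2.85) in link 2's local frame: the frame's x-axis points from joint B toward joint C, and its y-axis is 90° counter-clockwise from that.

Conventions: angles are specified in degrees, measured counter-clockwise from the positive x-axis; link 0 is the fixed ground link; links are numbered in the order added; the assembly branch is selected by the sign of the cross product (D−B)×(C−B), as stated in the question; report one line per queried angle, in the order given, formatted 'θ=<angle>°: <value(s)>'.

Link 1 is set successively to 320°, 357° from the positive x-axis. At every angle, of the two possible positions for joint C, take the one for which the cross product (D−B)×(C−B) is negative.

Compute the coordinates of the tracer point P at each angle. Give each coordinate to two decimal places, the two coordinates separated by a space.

A=(0,0), D=(10.00,0)
θ=320°: B = A + 3.00·(cos320°, sin320°) = (2.2981, -1.9284)
θ=320°: |BD| = 7.9396
θ=320°: circle(B,9.00) ∩ circle(D,8.00): a=5.0404, h=7.4562
θ=320°:   candidates: C₊=(5.3766,6.5288) cross=59.199; C₋=(8.9985,-7.9371) cross=-59.199
θ=320°:   branch - wants cross < 0 → take C=(8.9985,-7.9371) (cross=-59.199)
θ=320°: ex = (C−B)/|BC| = (0.7445,-0.6676); ey = (0.6676,0.7445)
θ=320°: P = B + -1.24·ex + -2.85·ey = (-0.5278,-3.2223)
θ=357°: B = A + 3.00·(cos357°, sin357°) = (2.9959, -0.1570)
θ=357°: |BD| = 7.0059
θ=357°: circle(B,9.00) ∩ circle(D,8.00): a=4.7162, h=7.6653
θ=357°:   candidates: C₊=(7.5391,7.6121) cross=53.702; C₋=(7.8827,-7.7147) cross=-53.702
θ=357°:   branch - wants cross < 0 → take C=(7.8827,-7.7147) (cross=-53.702)
θ=357°: ex = (C−B)/|BC| = (0.5430,-0.8397); ey = (0.8397,0.5430)
θ=357°: P = B + -1.24·ex + -2.85·ey = (-0.0707,-0.6632)

θ=320°: -0.53 -3.22
θ=357°: -0.07 -0.66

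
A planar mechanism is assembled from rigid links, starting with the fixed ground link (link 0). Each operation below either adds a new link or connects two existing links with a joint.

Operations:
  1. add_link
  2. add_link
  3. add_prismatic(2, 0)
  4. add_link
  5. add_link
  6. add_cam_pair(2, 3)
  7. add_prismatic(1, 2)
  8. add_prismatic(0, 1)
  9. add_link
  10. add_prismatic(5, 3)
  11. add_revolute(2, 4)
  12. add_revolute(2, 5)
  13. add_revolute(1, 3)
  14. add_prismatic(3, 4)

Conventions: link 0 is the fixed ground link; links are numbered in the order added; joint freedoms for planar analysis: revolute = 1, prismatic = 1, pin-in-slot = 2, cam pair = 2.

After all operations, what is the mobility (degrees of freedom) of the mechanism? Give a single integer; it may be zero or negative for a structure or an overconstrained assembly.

(L,J1,J2)=(1,0,0); link0 fixed
link1: (2,0,0)
link2: (3,0,0)
P 2-0 [J1]: (3,1,0)
link3: (4,1,0)
link4: (5,1,0)
C 2-3 [J2]: (5,1,1)
P 1-2 [J1]: (5,2,1)
P 0-1 [J1]: (5,3,1)
link5: (6,3,1)
P 5-3 [J1]: (6,4,1)
R 2-4 [J1]: (6,5,1)
R 2-5 [J1]: (6,6,1)
R 1-3 [J1]: (6,7,1)
P 3-4 [J1]: (6,8,1)
Grübler: 3·5 − 2·8 − 1 = -2

M = -2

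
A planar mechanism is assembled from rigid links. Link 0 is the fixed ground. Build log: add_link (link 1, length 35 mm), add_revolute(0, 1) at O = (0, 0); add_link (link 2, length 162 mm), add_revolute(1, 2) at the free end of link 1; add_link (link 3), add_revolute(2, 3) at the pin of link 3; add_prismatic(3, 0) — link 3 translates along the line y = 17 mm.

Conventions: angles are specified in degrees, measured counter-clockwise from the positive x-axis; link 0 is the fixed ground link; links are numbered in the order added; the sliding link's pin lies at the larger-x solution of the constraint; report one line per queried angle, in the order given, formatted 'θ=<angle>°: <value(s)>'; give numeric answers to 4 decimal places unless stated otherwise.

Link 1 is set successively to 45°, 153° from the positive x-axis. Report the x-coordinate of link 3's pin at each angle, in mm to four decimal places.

geometry: r = 35 mm, L = 162 mm, e = 17 mm
θ=45°: crank pin P = (r cos θ, r sin θ) = (24.748737, 24.748737)
θ=45°: h = r sin θ − e = 24.748737 − 17 = 7.748737
θ=45°: x = r cos θ + √(L² − h²) = 24.748737 + 161.814576 = 186.563314
θ=153°: crank pin P = (r cos θ, r sin θ) = (-31.185228, 15.889667)
θ=153°: h = r sin θ − e = 15.889667 − 17 = -1.110333
θ=153°: x = r cos θ + √(L² − h²) = -31.185228 + 161.996195 = 130.810967

θ=45°: 186.5633
θ=153°: 130.8110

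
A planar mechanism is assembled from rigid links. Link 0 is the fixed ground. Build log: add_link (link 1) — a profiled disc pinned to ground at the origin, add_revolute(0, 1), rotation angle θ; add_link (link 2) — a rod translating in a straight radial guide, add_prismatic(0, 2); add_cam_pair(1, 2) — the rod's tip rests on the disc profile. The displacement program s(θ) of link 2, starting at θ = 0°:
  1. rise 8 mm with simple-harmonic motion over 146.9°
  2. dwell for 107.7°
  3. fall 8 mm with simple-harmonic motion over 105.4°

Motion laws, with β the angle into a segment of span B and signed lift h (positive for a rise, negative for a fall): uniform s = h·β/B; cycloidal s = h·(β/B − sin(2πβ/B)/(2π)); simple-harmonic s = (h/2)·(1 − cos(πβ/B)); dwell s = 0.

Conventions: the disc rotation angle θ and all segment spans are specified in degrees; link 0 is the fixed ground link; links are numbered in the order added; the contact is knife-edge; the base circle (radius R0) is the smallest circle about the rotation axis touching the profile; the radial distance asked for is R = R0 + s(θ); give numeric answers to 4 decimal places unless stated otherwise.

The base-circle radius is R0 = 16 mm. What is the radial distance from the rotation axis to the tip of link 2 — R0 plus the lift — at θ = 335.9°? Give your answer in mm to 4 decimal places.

seg 1 [0°–146.9°] simple-harmonic, h=8: full span → s += 8 → s = 8.0000
seg 2 [146.9°–254.6°] dwell: s stays 8.0000
seg 3 [254.6°–360°] simple-harmonic, h=-8: θ=335.9° here. β=81.3, B=105.4. -8/2·(1 − cos(π·0.7713)) = -7.0116 → s = 0.9884
R = R0 + s = 16 + 0.9884 = 16.9884

16.9884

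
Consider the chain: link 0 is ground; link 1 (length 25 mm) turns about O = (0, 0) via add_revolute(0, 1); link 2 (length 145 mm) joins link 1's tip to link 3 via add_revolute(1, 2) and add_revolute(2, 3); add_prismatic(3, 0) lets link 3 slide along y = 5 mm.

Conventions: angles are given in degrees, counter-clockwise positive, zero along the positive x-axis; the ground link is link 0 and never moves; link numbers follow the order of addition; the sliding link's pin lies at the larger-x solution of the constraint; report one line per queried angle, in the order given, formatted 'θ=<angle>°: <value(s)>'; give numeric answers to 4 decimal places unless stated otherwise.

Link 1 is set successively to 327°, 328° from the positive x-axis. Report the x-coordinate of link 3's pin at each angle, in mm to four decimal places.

geometry: r = 25 mm, L = 145 mm, e = 5 mm
θ=327°: crank pin P = (r cos θ, r sin θ) = (20.966764, -13.615976)
θ=327°: h = r sin θ − e = -13.615976 − 5 = -18.615976
θ=327°: x = r cos θ + √(L² − h²) = 20.966764 + 143.800019 = 164.766783
θ=328°: crank pin P = (r cos θ, r sin θ) = (21.201202, -13.247982)
θ=328°: h = r sin θ − e = -13.247982 − 5 = -18.247982
θ=328°: x = r cos θ + √(L² − h²) = 21.201202 + 143.847180 = 165.048382

θ=327°: 164.7668
θ=328°: 165.0484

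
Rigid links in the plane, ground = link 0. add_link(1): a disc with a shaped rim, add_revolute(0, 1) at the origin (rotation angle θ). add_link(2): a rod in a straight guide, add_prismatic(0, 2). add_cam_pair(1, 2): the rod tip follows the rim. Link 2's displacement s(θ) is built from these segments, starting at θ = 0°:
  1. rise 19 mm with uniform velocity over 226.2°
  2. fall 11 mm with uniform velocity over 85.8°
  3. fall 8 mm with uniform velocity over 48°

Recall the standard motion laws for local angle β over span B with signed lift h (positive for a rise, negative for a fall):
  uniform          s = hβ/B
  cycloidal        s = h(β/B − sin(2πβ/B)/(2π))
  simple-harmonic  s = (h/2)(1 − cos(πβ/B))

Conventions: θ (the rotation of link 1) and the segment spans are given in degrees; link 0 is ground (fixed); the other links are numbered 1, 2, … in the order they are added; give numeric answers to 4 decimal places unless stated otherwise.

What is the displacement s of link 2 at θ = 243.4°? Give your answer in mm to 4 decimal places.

segment 1 (0° to 226.2°, uniform, h = 19) is passed completely: s = 0.0000 + (19) = 19.0000
θ = 243.4° falls in segment 2 (226.2° to 312°, uniform, h = -11): β = 243.4 − 226.2 = 17.2°, B = 85.8°; Δs = -11·17.2/85.8 = -2.2051; s = 19.0000 − 2.2051 = 16.7949

16.7949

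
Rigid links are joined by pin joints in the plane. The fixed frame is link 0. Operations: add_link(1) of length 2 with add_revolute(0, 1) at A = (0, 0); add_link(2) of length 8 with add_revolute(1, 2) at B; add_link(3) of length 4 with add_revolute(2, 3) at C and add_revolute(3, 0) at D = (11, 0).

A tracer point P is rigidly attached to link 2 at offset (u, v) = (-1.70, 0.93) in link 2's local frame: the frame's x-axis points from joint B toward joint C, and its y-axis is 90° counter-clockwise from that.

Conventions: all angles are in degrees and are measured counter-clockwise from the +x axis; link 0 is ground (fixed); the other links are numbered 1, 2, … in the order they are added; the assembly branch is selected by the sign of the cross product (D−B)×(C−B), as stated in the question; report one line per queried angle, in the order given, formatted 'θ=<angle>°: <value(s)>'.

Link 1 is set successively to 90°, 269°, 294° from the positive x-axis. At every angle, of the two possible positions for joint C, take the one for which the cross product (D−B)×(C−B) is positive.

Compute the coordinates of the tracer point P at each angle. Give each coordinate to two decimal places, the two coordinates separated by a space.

A=(0,0), D=(11.00,0)
θ=90°: B = A + 2.00·(cos90°, sin90°) = (0.0000, 2.0000)
θ=90°: |BD| = 11.1803
θ=90°: circle(B,8.00) ∩ circle(D,4.00): a=7.7368, h=2.0352
θ=90°:   candidates: C₊=(7.9761,2.6184) cross=22.754; C₋=(7.2479,-1.3864) cross=-22.754
θ=90°:   branch + wants cross > 0 → take C=(7.9761,2.6184) (cross=22.754)
θ=90°: ex = (C−B)/|BC| = (0.9970,0.0773); ey = (-0.0773,0.9970)
θ=90°: P = B + -1.70·ex + 0.93·ey = (-1.7668,2.7958)
θ=269°: B = A + 2.00·(cos269°, sin269°) = (-0.0349, -1.9997)
θ=269°: |BD| = 11.2146
θ=269°: circle(B,8.00) ∩ circle(D,4.00): a=7.7474, h=1.9945
θ=269°:   candidates: C₊=(7.2327,1.3443) cross=22.368; C₋=(7.9440,-2.5808) cross=-22.368
θ=269°:   branch + wants cross > 0 → take C=(7.2327,1.3443) (cross=22.368)
θ=269°: ex = (C−B)/|BC| = (0.9084,0.4180); ey = (-0.4180,0.9084)
θ=269°: P = B + -1.70·ex + 0.93·ey = (-1.9680,-1.8654)
θ=294°: B = A + 2.00·(cos294°, sin294°) = (0.8135, -1.8271)
θ=294°: |BD| = 10.3491
θ=294°: circle(B,8.00) ∩ circle(D,4.00): a=7.4936, h=2.8011
θ=294°:   candidates: C₊=(7.6948,2.2530) cross=28.989; C₋=(8.6839,-3.2612) cross=-28.989
θ=294°:   branch + wants cross > 0 → take C=(7.6948,2.2530) (cross=28.989)
θ=294°: ex = (C−B)/|BC| = (0.8602,0.5100); ey = (-0.5100,0.8602)
θ=294°: P = B + -1.70·ex + 0.93·ey = (-1.1231,-1.8941)

θ=90°: -1.77 2.80
θ=269°: -1.97 -1.87
θ=294°: -1.12 -1.89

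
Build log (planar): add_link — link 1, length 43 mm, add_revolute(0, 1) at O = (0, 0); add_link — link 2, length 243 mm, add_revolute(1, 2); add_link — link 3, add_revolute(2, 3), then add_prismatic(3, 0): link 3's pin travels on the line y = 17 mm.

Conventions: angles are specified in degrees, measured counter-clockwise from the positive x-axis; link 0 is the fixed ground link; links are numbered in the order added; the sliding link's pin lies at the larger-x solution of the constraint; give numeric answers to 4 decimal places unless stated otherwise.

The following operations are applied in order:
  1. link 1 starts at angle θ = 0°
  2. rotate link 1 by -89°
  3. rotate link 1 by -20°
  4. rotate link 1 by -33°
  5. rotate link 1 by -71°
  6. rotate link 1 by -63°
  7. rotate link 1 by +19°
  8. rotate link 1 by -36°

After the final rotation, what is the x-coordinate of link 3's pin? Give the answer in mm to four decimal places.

geometry: r = 43 mm, L = 243 mm, e = 17 mm; θ starts at 0°
rotate link 1 by -89°: θ ← 0° -89° = -89°
rotate link 1 by -20°: θ ← -89° -20° = -109°
rotate link 1 by -33°: θ ← -109° -33° = -142°
rotate link 1 by -71°: θ ← -142° -71° = -213°
rotate link 1 by -63°: θ ← -213° -63° = -276°
rotate link 1 by +19°: θ ← -276° +19° = -257°
rotate link 1 by -36°: θ ← -257° -36° = -293°
crank pin P = (r cos θ, r sin θ) = (16.801439, 39.581709)
h = r sin θ − e = 39.581709 − 17 = 22.581709
x = r cos θ + √(L² − h²) = 16.801439 + 241.948479 = 258.749917

258.7499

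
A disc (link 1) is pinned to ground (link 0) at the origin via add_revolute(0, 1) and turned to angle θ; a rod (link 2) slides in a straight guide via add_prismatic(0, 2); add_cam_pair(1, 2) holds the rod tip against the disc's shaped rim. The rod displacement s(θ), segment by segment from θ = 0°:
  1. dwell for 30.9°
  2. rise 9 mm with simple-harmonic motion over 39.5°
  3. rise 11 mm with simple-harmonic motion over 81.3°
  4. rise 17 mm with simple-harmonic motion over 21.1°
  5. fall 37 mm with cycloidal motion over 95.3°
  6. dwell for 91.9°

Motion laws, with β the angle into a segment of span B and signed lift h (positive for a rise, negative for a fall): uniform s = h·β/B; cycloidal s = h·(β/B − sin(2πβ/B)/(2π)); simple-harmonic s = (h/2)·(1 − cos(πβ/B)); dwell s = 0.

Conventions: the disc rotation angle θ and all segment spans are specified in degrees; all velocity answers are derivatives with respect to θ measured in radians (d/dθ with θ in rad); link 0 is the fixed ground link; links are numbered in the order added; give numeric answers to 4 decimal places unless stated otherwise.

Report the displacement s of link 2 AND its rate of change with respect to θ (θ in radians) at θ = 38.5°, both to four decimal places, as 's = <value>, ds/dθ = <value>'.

segment 1 (0° to 30.9°, dwell): s unchanged at 0.0000
θ = 38.5° falls in segment 2 (30.9° to 70.4°, simple-harmonic, h = 9): β = 38.5 − 30.9 = 7.6°, B = 39.5°; Δs = 9/2·(1 − cos(π·0.1924)) = 0.7974; s = 0.0000 + 0.7974 = 0.7974
velocity in seg [30.9°–70.4°] (simple-harmonic), θ in radians: β = 7.6° = 0.1326 rad, B = 39.5° = 0.6894 rad; ds/dθ = (πh/(2B)) sin(πβ/B) = (π·9/(2·0.6894)) sin(π·0.1924) = 11.654085 mm/rad

s = 0.7974, ds/dθ = 11.6541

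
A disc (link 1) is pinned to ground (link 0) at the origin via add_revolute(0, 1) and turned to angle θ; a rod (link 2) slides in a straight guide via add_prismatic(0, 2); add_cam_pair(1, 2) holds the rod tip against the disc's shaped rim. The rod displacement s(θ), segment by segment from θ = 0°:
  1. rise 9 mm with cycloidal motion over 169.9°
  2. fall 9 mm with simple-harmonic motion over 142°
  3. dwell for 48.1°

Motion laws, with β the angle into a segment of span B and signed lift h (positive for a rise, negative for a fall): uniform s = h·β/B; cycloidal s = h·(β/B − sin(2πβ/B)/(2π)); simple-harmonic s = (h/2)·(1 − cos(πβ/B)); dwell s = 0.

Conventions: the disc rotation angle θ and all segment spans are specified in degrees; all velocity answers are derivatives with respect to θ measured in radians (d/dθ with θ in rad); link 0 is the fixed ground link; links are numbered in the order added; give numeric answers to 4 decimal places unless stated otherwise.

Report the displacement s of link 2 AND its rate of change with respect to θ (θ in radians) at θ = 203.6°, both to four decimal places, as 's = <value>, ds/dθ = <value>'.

segment 1 (0° to 169.9°, cycloidal, h = 9) is passed completely: s = 0.0000 + (9) = 9.0000
θ = 203.6° falls in segment 2 (169.9° to 311.9°, simple-harmonic, h = -9): β = 203.6 − 169.9 = 33.7°, B = 142°; Δs = -9/2·(1 − cos(π·0.2373)) = -1.1939; s = 9.0000 − 1.1939 = 7.8061
velocity in seg [169.9°–311.9°] (simple-harmonic), θ in radians: β = 33.7° = 0.5882 rad, B = 142° = 2.4784 rad; ds/dθ = (πh/(2B)) sin(πβ/B) = (π·(-9)/(2·2.4784)) sin(π·0.2373) = -3.869715 mm/rad

s = 7.8061, ds/dθ = -3.8697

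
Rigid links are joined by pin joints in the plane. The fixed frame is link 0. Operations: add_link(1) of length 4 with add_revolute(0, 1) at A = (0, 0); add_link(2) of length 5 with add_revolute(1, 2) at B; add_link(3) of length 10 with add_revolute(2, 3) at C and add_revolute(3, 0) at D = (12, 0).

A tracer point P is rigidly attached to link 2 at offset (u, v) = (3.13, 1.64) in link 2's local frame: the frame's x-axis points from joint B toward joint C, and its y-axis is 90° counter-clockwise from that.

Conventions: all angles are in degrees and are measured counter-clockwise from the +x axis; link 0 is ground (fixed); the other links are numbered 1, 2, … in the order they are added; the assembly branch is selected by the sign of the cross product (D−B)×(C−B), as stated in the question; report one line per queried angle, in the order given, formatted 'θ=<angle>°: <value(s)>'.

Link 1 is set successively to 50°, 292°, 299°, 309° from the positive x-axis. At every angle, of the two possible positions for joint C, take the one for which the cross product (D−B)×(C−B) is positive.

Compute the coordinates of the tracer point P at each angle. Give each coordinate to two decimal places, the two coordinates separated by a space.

A=(0,0), D=(12.00,0)
θ=50°: B = A + 4.00·(cos50°, sin50°) = (2.5712, 3.0642)
θ=50°: |BD| = 9.9143
θ=50°: circle(B,5.00) ∩ circle(D,10.00): a=1.1747, h=4.8601
θ=50°:   candidates: C₊=(5.1904,7.3232) cross=48.184; C₋=(2.1862,-1.9210) cross=-48.184
θ=50°:   branch + wants cross > 0 → take C=(5.1904,7.3232) (cross=48.184)
θ=50°: ex = (C−B)/|BC| = (0.5239,0.8518); ey = (-0.8518,0.5239)
θ=50°: P = B + 3.13·ex + 1.64·ey = (2.8138,6.5895)
θ=292°: B = A + 4.00·(cos292°, sin292°) = (1.4984, -3.7087)
θ=292°: |BD| = 11.1372
θ=292°: circle(B,5.00) ∩ circle(D,10.00): a=2.2015, h=4.4892
θ=292°:   candidates: C₊=(2.0794,1.2574) cross=49.998; C₋=(5.0692,-7.2086) cross=-49.998
θ=292°:   branch + wants cross > 0 → take C=(2.0794,1.2574) (cross=49.998)
θ=292°: ex = (C−B)/|BC| = (0.1162,0.9932); ey = (-0.9932,0.1162)
θ=292°: P = B + 3.13·ex + 1.64·ey = (0.2332,-0.4094)
θ=299°: B = A + 4.00·(cos299°, sin299°) = (1.9392, -3.4985)
θ=299°: |BD| = 10.6517
θ=299°: circle(B,5.00) ∩ circle(D,10.00): a=1.8053, h=4.6627
θ=299°:   candidates: C₊=(2.1129,1.4985) cross=49.666; C₋=(5.1758,-7.3096) cross=-49.666
θ=299°:   branch + wants cross > 0 → take C=(2.1129,1.4985) (cross=49.666)
θ=299°: ex = (C−B)/|BC| = (0.0347,0.9994); ey = (-0.9994,0.0347)
θ=299°: P = B + 3.13·ex + 1.64·ey = (0.4089,-0.3134)
θ=309°: B = A + 4.00·(cos309°, sin309°) = (2.5173, -3.1086)
θ=309°: |BD| = 9.9792
θ=309°: circle(B,5.00) ∩ circle(D,10.00): a=1.2318, h=4.8459
θ=309°:   candidates: C₊=(2.1783,1.8799) cross=48.358; C₋=(5.1973,-7.3296) cross=-48.358
θ=309°:   branch + wants cross > 0 → take C=(2.1783,1.8799) (cross=48.358)
θ=309°: ex = (C−B)/|BC| = (-0.0678,0.9977); ey = (-0.9977,-0.0678)
θ=309°: P = B + 3.13·ex + 1.64·ey = (0.6688,-0.0970)

θ=50°: 2.81 6.59
θ=292°: 0.23 -0.41
θ=299°: 0.41 -0.31
θ=309°: 0.67 -0.10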